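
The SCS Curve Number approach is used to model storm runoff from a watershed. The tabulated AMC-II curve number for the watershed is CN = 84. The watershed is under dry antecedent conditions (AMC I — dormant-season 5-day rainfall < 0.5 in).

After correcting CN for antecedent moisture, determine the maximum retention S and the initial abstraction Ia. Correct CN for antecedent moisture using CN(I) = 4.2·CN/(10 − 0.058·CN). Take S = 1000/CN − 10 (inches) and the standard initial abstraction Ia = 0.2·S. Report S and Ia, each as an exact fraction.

Dry (AMC I): CN(I) = 4.2·84/(10 − 0.058·84) = (1764/5)/(641/125) = 44100/641 ≈ 68.799
Max retention: S = 1000/(44100/641) − 10 = 2000/441 in (≈ 4.535 in)
Ia = 0.2·(2000/441) = 400/441 in ≈ 0.907 in

S = 2000/441 in ≈ 4.535 in; Ia = 400/441 in ≈ 0.907 in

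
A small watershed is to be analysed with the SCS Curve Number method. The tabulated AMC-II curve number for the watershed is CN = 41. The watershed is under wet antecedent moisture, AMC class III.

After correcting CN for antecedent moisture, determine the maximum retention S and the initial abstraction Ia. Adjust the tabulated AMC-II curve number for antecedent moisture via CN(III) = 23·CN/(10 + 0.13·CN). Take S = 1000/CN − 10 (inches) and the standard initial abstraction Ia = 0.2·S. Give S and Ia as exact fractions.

S = 5900/943 in ≈ 6.257 in; Ia = 1180/943 in ≈ 1.251 in

Wet (AMC III): CN(III) = 23·41/(10 + 0.13·41) = 943/(1533/100) = 94300/1533 ≈ 61.513
Retention S: 1000/CN − 10 with CN=61.513 → S = 5900/943 ≈ 6.257 in
Initial abstraction Ia = S/5 = (5900/943)/5 = 1180/943 ≈ 1.251 in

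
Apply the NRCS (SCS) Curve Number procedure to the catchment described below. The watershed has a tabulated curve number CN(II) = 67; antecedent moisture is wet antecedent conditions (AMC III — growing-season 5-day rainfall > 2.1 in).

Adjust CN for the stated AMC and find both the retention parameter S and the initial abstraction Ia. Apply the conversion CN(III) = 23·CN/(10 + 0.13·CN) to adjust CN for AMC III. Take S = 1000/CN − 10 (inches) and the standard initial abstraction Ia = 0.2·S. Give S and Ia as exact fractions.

S = 3300/1541 in ≈ 2.141 in; Ia = 660/1541 in ≈ 0.428 in

Adjust CN=67 to AMC III: 23·67/(10 + 0.13·67) → 1541 ÷ (1871/100) = 154100/1871 ≈ 82.362
S = 1000/(154100/1871) − 10 = 3300/1541 in ≈ 2.141 in
Ia = 0.2·(3300/1541) = 660/1541 in ≈ 0.428 in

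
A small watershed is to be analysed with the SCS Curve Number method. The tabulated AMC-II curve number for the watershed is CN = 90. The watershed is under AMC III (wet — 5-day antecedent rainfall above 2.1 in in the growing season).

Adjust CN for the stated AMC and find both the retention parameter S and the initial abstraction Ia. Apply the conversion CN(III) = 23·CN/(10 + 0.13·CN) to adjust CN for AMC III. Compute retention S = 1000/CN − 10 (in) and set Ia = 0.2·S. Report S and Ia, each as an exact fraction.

S = 100/207 in ≈ 0.483 in; Ia = 20/207 in ≈ 0.097 in

CN(III) from CN(II)=90: (23·90)/(10 + 0.13·90) = 20700/217 ≈ 95.392
Max retention: S = 1000/(20700/217) − 10 = 100/207 in (≈ 0.483 in)
Initial abstraction Ia = S/5 = (100/207)/5 = 20/207 ≈ 0.097 in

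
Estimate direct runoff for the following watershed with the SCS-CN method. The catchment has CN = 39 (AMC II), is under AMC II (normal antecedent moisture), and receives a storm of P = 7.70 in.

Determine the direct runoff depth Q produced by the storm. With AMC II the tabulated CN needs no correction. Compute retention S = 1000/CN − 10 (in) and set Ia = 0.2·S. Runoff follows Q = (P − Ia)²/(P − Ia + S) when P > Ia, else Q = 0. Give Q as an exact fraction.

AMC II — tabulated CN = 39 applies directly.
Max retention: S = 1000/39 − 10 = 610/39 in (≈ 15.641 in)
Ia = 0.2S: 0.2·15.641 = 3.128 in (exactly 122/39)
P − Ia = 7.700 − 3.128 = 1783/390 ≈ 4.572 in (> 0, runoff occurs)
Q: (1783/390)² ÷ (7883/390) = 3179089/3074370 in (≈ 1.034 in)

Q = 3179089/3074370 in ≈ 1.034 in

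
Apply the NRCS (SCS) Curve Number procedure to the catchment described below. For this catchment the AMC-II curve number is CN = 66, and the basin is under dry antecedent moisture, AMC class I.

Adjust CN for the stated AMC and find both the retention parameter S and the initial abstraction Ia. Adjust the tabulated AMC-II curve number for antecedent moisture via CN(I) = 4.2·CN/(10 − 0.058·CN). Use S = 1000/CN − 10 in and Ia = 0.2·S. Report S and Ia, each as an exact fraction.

S = 8500/693 in ≈ 12.266 in; Ia = 1700/693 in ≈ 2.453 in

CN(I) from CN(II)=66: (4.2·66)/(10 − 0.058·66) = 69300/1543 ≈ 44.913
Max retention: S = 1000/(69300/1543) − 10 = 8500/693 in (≈ 12.266 in)
Ia = 0.2S: 0.2·12.266 = 2.453 in (exactly 1700/693)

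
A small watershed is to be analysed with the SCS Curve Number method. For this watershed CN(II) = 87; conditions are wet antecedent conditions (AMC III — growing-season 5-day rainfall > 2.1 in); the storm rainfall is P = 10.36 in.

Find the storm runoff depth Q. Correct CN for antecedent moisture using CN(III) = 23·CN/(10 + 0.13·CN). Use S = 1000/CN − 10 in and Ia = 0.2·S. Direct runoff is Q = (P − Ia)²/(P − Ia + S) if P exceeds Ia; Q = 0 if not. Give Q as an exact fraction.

Q = 261897274081/27226556475 in ≈ 9.619 in

Adjust CN=87 to AMC III: 23·87/(10 + 0.13·87) → 2001 ÷ (2131/100) = 200100/2131 ≈ 93.900
Retention S: 1000/CN − 10 with CN=93.900 → S = 1300/2001 ≈ 0.650 in
Initial abstraction Ia = S/5 = (1300/2001)/5 = 260/2001 ≈ 0.130 in
Excess rainfall: 10.360 − 0.130 = 10.230 in; P > Ia so Q > 0
Q = (511759/50025)²/((511759/50025) + 1300/2001) = (261897274081/2502500625)/(544259/50025) = 261897274081/27226556475 in ≈ 9.619 in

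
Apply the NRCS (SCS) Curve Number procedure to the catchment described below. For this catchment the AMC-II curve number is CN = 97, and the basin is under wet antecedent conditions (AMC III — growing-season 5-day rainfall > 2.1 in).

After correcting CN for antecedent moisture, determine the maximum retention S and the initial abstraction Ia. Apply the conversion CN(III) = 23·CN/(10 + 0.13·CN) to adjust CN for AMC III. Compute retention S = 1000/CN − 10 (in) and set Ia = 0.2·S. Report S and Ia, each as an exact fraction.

Adjust CN=97 to AMC III: 23·97/(10 + 0.13·97) → 2231 ÷ (2261/100) = 223100/2261 ≈ 98.673
Max retention: S = 1000/(223100/2261) − 10 = 300/2231 in (≈ 0.134 in)
Ia = 0.2·(300/2231) = 60/2231 in ≈ 0.027 in

S = 300/2231 in ≈ 0.134 in; Ia = 60/2231 in ≈ 0.027 in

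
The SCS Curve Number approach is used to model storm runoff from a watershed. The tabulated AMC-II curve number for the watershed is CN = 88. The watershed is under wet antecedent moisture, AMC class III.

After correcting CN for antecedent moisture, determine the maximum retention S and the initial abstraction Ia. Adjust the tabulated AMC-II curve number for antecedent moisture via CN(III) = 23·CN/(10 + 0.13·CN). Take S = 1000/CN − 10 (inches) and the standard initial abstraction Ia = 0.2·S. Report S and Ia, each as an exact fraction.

Adjust CN=88 to AMC III: 23·88/(10 + 0.13·88) → 2024 ÷ (536/25) = 6325/67 ≈ 94.403
Max retention: S = 1000/(6325/67) − 10 = 150/253 in (≈ 0.593 in)
Ia = 0.2S: 0.2·0.593 = 0.119 in (exactly 30/253)

S = 150/253 in ≈ 0.593 in; Ia = 30/253 in ≈ 0.119 in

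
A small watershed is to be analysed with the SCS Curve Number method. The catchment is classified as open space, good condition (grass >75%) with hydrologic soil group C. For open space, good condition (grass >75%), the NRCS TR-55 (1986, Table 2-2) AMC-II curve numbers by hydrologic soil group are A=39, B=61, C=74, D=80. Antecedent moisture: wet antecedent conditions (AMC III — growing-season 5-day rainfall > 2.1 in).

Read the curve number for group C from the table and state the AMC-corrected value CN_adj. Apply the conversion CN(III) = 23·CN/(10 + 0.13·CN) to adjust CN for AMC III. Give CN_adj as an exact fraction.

CN_adj = 85100/981 ≈ 86.748

NRCS table: open space, good condition (grass >75%), soil group C → CN(II) = 74
Wet (AMC III): CN(III) = 23·74/(10 + 0.13·74) = 1702/(981/50) = 85100/981 ≈ 86.748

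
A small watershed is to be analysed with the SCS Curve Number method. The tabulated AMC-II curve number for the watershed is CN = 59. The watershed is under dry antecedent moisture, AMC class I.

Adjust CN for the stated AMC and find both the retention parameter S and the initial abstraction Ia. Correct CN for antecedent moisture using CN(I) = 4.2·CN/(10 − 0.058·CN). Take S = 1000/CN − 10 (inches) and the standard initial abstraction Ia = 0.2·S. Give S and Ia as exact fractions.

CN(I) from CN(II)=59: (4.2·59)/(10 − 0.058·59) = 123900/3289 ≈ 37.671
Max retention: S = 1000/(123900/3289) − 10 = 20500/1239 in (≈ 16.546 in)
Ia = 0.2S: 0.2·16.546 = 3.309 in (exactly 4100/1239)

S = 20500/1239 in ≈ 16.546 in; Ia = 4100/1239 in ≈ 3.309 in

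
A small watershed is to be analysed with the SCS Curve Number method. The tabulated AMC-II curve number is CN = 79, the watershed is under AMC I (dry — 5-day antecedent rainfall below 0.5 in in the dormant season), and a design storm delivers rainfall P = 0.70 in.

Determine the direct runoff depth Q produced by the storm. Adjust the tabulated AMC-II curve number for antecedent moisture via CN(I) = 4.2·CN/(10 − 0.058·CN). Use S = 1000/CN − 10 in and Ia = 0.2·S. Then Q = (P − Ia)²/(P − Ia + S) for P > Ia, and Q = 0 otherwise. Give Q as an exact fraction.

Q = 0 in ≈ 0.000 in

CN(I) from CN(II)=79: (4.2·79)/(10 − 0.058·79) = 7900/129 ≈ 61.240
Max retention: S = 1000/(7900/129) − 10 = 500/79 in (≈ 6.329 in)
Initial abstraction Ia = S/5 = (500/79)/5 = 100/79 ≈ 1.266 in
P = 0.700 ≤ Ia = 1.266 in: entire storm abstracted, Q = 0.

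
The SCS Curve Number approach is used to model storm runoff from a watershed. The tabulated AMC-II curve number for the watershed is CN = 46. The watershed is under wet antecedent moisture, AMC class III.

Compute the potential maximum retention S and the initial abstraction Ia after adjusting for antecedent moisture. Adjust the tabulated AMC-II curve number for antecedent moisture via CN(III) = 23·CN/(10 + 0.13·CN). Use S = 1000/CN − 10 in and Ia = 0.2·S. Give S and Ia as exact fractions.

S = 2700/529 in ≈ 5.104 in; Ia = 540/529 in ≈ 1.021 in

Wet (AMC III): CN(III) = 23·46/(10 + 0.13·46) = 1058/(799/50) = 52900/799 ≈ 66.208
S = 1000/(52900/799) − 10 = 2700/529 in ≈ 5.104 in
Ia = 0.2S: 0.2·5.104 = 1.021 in (exactly 540/529)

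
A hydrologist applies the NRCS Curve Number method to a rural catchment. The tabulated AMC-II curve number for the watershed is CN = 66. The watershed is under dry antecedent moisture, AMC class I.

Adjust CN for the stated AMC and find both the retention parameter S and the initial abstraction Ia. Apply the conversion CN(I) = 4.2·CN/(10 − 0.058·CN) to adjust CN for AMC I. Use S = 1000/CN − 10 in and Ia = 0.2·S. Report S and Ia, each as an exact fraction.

Dry (AMC I): CN(I) = 4.2·66/(10 − 0.058·66) = (1386/5)/(1543/250) = 69300/1543 ≈ 44.913
Retention S: 1000/CN − 10 with CN=44.913 → S = 8500/693 ≈ 12.266 in
Ia = 0.2·(8500/693) = 1700/693 in ≈ 2.453 in

S = 8500/693 in ≈ 12.266 in; Ia = 1700/693 in ≈ 2.453 in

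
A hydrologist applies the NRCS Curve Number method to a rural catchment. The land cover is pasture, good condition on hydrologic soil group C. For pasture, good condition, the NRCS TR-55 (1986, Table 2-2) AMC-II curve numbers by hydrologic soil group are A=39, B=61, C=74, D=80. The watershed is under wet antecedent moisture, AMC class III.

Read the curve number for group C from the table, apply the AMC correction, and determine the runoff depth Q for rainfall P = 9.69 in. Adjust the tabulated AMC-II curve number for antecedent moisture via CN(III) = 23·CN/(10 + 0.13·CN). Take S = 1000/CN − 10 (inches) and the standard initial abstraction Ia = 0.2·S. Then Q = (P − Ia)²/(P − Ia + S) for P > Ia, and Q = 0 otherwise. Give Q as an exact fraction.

NRCS table: pasture, good condition, soil group C → CN(II) = 74
Wet (AMC III): CN(III) = 23·74/(10 + 0.13·74) = 1702/(981/50) = 85100/981 ≈ 86.748
Max retention: S = 1000/(85100/981) − 10 = 1300/851 in (≈ 1.528 in)
Ia = 0.2·(1300/851) = 260/851 in ≈ 0.306 in
Since P=9.690 > Ia=0.306: effective rainfall P−Ia = 798619/85100 in
Q = (798619/85100)²/((798619/85100) + 1300/851) = (637792307161/7242010000)/(928619/85100) = 637792307161/79025476900 in ≈ 8.071 in

Q = 637792307161/79025476900 in ≈ 8.071 in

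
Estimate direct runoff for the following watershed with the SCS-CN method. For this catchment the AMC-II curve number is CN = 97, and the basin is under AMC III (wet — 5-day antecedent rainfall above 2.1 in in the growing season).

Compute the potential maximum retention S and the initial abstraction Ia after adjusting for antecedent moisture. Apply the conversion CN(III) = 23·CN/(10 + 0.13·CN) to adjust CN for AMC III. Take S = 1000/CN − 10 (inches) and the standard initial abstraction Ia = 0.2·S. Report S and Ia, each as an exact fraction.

S = 300/2231 in ≈ 0.134 in; Ia = 60/2231 in ≈ 0.027 in

Adjust CN=97 to AMC III: 23·97/(10 + 0.13·97) → 2231 ÷ (2261/100) = 223100/2261 ≈ 98.673
S = 1000/(223100/2261) − 10 = 300/2231 in ≈ 0.134 in
Initial abstraction Ia = S/5 = (300/2231)/5 = 60/2231 ≈ 0.027 in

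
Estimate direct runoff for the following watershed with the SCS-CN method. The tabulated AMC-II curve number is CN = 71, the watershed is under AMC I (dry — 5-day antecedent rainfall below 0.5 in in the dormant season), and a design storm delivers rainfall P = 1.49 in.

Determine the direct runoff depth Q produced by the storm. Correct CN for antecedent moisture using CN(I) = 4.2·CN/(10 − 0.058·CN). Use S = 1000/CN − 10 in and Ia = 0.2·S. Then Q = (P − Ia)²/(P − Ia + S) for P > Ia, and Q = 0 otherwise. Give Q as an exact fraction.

Adjust CN=71 to AMC I: 4.2·71/(10 − 0.058·71) → (1491/5) ÷ (2941/500) = 149100/2941 ≈ 50.697
Retention S: 1000/CN − 10 with CN=50.697 → S = 14500/1491 ≈ 9.725 in
Initial abstraction Ia = S/5 = (14500/1491)/5 = 2900/1491 ≈ 1.945 in
P = 1.490 ≤ Ia = 1.945 in: entire storm abstracted, Q = 0.

Q = 0 in ≈ 0.000 in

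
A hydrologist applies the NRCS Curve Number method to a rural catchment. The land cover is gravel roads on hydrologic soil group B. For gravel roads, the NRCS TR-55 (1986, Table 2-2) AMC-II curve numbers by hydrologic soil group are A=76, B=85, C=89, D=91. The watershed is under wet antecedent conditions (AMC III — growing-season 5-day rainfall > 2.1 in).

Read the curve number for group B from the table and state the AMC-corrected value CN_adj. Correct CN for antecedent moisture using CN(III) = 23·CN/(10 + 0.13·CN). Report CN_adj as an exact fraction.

CN_adj = 39100/421 ≈ 92.874

NRCS table: gravel roads, soil group B → CN(II) = 85
Adjust CN=85 to AMC III: 23·85/(10 + 0.13·85) → 1955 ÷ (421/20) = 39100/421 ≈ 92.874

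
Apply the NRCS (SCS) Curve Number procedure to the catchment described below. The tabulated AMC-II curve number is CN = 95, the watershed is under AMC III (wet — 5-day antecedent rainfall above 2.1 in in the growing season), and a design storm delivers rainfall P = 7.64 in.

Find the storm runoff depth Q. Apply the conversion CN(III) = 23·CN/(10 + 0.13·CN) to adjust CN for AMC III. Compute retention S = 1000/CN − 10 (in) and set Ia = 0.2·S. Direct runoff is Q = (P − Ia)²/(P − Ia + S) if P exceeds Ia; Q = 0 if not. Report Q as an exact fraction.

Q = 6883523089/933726975 in ≈ 7.372 in

Adjust CN=95 to AMC III: 23·95/(10 + 0.13·95) → 2185 ÷ (447/20) = 43700/447 ≈ 97.763
Max retention: S = 1000/(43700/447) − 10 = 100/437 in (≈ 0.229 in)
Ia = 0.2S: 0.2·0.229 = 0.046 in (exactly 20/437)
Since P=7.640 > Ia=0.046: effective rainfall P−Ia = 82967/10925 in
Runoff Q = (P−Ia)²/(P−Ia+S) = (7.594)²/(7.594+0.229) = 6883523089/933726975 ≈ 7.372 in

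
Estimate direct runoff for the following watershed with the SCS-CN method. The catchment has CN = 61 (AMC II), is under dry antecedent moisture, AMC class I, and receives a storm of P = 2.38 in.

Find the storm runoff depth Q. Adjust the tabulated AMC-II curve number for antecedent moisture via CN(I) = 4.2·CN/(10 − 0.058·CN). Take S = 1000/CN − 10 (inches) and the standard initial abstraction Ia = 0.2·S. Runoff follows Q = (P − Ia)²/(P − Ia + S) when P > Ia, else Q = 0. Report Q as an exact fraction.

CN(I) from CN(II)=61: (4.2·61)/(10 − 0.058·61) = 42700/1077 ≈ 39.647
S = 1000/(42700/1077) − 10 = 6500/427 in ≈ 15.222 in
Ia = 0.2S: 0.2·15.222 = 3.044 in (exactly 1300/427)
P = 2.380 ≤ Ia = 3.044 in: entire storm abstracted, Q = 0.

Q = 0 in ≈ 0.000 in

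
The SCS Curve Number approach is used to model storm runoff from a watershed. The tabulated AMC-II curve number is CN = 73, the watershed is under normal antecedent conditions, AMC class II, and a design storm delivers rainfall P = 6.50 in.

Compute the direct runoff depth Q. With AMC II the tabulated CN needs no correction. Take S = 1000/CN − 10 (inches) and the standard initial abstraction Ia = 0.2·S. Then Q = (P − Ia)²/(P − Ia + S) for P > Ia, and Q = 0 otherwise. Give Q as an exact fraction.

AMC II — tabulated CN = 73 applies directly.
Max retention: S = 1000/73 − 10 = 270/73 in (≈ 3.699 in)
Ia = 0.2·(270/73) = 54/73 in ≈ 0.740 in
Excess rainfall: 6.500 − 0.740 = 5.760 in; P > Ia so Q > 0
Runoff Q = (P−Ia)²/(P−Ia+S) = (5.760)²/(5.760+3.699) = 707281/201626 ≈ 3.508 in

Q = 707281/201626 in ≈ 3.508 in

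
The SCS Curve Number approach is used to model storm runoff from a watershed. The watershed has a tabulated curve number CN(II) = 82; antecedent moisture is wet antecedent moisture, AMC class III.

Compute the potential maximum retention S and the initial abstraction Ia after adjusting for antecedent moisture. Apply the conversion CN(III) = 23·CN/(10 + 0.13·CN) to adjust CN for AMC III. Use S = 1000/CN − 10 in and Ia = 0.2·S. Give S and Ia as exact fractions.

S = 900/943 in ≈ 0.954 in; Ia = 180/943 in ≈ 0.191 in

Wet (AMC III): CN(III) = 23·82/(10 + 0.13·82) = 1886/(1033/50) = 94300/1033 ≈ 91.288
S = 1000/(94300/1033) − 10 = 900/943 in ≈ 0.954 in
Initial abstraction Ia = S/5 = (900/943)/5 = 180/943 ≈ 0.191 in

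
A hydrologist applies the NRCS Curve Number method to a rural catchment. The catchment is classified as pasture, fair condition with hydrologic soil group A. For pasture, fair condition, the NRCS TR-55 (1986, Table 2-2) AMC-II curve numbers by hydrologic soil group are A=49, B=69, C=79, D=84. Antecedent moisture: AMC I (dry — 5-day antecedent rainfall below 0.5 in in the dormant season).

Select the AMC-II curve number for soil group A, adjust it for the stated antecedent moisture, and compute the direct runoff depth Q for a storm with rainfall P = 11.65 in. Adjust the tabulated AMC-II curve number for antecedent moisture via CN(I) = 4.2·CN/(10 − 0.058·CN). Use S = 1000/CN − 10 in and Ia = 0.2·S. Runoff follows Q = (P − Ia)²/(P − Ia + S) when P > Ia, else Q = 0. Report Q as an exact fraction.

NRCS table: pasture, fair condition, soil group A → CN(II) = 49
Dry (AMC I): CN(I) = 4.2·49/(10 − 0.058·49) = (1029/5)/(3579/500) = 34300/1193 ≈ 28.751
Max retention: S = 1000/(34300/1193) − 10 = 8500/343 in (≈ 24.781 in)
Ia = 0.2·(8500/343) = 1700/343 in ≈ 4.956 in
P − Ia = 11.650 − 4.956 = 45919/6860 ≈ 6.694 in (> 0, runoff occurs)
Runoff Q = (P−Ia)²/(P−Ia+S) = (6.694)²/(6.694+24.781) = 2108554561/1481204340 ≈ 1.424 in

Q = 2108554561/1481204340 in ≈ 1.424 in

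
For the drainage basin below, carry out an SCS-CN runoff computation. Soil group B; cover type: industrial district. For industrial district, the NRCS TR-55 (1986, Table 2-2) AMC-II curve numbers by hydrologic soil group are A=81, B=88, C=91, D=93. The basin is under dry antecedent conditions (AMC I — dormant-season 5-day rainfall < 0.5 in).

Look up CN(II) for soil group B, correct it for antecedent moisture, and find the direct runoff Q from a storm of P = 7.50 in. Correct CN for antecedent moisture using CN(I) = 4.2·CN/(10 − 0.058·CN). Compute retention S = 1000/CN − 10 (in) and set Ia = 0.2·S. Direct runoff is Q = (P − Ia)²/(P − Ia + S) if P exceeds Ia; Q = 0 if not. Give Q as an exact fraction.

NRCS table: industrial district, soil group B → CN(II) = 88
Dry (AMC I): CN(I) = 4.2·88/(10 − 0.058·88) = (1848/5)/(612/125) = 3850/51 ≈ 75.490
S = 1000/(3850/51) − 10 = 250/77 in ≈ 3.247 in
Ia = 0.2S: 0.2·3.247 = 0.649 in (exactly 50/77)
Since P=7.500 > Ia=0.649: effective rainfall P−Ia = 1055/154 in
Runoff Q = (P−Ia)²/(P−Ia+S) = (6.851)²/(6.851+3.247) = 222605/47894 ≈ 4.648 in

Q = 222605/47894 in ≈ 4.648 in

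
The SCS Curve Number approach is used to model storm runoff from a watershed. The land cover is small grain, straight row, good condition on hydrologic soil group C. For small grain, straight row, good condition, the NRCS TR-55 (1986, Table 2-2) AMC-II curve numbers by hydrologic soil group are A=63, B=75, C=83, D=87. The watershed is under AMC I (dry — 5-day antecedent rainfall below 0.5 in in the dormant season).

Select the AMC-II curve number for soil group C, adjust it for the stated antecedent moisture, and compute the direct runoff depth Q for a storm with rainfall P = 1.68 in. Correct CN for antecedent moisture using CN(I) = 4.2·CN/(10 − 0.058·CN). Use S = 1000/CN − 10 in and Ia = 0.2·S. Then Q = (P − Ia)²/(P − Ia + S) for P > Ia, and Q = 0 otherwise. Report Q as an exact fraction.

Q = 471429218/5298850725 in ≈ 0.089 in

NRCS table: small grain, straight row, good condition, soil group C → CN(II) = 83
Dry (AMC I): CN(I) = 4.2·83/(10 − 0.058·83) = (1743/5)/(2593/500) = 174300/2593 ≈ 67.219
Max retention: S = 1000/(174300/2593) − 10 = 8500/1743 in (≈ 4.877 in)
Initial abstraction Ia = S/5 = (8500/1743)/5 = 1700/1743 ≈ 0.975 in
Excess rainfall: 1.680 − 0.975 = 0.705 in; P > Ia so Q > 0
Q: (30706/43575)² ÷ (243206/43575) = 471429218/5298850725 in (≈ 0.089 in)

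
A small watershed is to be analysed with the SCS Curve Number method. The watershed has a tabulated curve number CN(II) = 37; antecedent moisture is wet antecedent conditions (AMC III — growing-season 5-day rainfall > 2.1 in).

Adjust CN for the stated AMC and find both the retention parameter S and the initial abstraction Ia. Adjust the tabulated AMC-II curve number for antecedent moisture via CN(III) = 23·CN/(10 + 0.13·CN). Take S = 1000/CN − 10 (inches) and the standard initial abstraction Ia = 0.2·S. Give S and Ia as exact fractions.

S = 6300/851 in ≈ 7.403 in; Ia = 1260/851 in ≈ 1.481 in

Adjust CN=37 to AMC III: 23·37/(10 + 0.13·37) → 851 ÷ (1481/100) = 85100/1481 ≈ 57.461
S = 1000/(85100/1481) − 10 = 6300/851 in ≈ 7.403 in
Ia = 0.2S: 0.2·7.403 = 1.481 in (exactly 1260/851)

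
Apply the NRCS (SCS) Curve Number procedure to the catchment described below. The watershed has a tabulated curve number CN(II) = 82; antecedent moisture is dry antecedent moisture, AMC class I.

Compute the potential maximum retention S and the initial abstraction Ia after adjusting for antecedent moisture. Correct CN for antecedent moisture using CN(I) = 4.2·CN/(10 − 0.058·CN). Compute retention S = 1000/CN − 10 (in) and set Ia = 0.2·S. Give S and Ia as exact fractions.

S = 1500/287 in ≈ 5.226 in; Ia = 300/287 in ≈ 1.045 in

CN(I) from CN(II)=82: (4.2·82)/(10 − 0.058·82) = 28700/437 ≈ 65.675
S = 1000/(28700/437) − 10 = 1500/287 in ≈ 5.226 in
Ia = 0.2·(1500/287) = 300/287 in ≈ 1.045 in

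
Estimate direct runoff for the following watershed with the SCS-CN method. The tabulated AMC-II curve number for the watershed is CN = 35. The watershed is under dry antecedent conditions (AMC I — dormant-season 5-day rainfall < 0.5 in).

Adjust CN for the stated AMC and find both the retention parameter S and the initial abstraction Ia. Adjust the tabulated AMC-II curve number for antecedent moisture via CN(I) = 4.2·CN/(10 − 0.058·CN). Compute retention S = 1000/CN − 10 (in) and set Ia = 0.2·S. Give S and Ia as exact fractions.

S = 6500/147 in ≈ 44.218 in; Ia = 1300/147 in ≈ 8.844 in

CN(I) from CN(II)=35: (4.2·35)/(10 − 0.058·35) = 14700/797 ≈ 18.444
Max retention: S = 1000/(14700/797) − 10 = 6500/147 in (≈ 44.218 in)
Initial abstraction Ia = S/5 = (6500/147)/5 = 1300/147 ≈ 8.844 in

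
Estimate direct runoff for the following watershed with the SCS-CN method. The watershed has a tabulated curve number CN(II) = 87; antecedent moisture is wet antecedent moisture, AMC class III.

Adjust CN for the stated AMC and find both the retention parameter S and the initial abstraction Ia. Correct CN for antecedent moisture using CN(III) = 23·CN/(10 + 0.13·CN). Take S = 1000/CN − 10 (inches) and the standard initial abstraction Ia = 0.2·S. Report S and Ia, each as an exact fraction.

S = 1300/2001 in ≈ 0.650 in; Ia = 260/2001 in ≈ 0.130 in

Wet (AMC III): CN(III) = 23·87/(10 + 0.13·87) = 2001/(2131/100) = 200100/2131 ≈ 93.900
S = 1000/(200100/2131) − 10 = 1300/2001 in ≈ 0.650 in
Ia = 0.2·(1300/2001) = 260/2001 in ≈ 0.130 in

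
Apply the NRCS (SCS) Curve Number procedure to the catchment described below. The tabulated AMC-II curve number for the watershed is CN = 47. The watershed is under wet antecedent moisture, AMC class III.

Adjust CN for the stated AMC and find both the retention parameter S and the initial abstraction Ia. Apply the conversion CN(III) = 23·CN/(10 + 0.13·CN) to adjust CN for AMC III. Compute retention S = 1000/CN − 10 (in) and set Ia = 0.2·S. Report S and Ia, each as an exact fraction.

S = 5300/1081 in ≈ 4.903 in; Ia = 1060/1081 in ≈ 0.981 in

Adjust CN=47 to AMC III: 23·47/(10 + 0.13·47) → 1081 ÷ (1611/100) = 108100/1611 ≈ 67.101
Max retention: S = 1000/(108100/1611) − 10 = 5300/1081 in (≈ 4.903 in)
Initial abstraction Ia = S/5 = (5300/1081)/5 = 1060/1081 ≈ 0.981 in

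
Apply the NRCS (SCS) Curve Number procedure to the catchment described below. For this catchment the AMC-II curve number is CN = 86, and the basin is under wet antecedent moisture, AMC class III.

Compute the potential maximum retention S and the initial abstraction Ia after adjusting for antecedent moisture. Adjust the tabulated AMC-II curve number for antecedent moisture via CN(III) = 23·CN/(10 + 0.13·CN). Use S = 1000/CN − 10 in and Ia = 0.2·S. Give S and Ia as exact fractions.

S = 700/989 in ≈ 0.708 in; Ia = 140/989 in ≈ 0.142 in

Wet (AMC III): CN(III) = 23·86/(10 + 0.13·86) = 1978/(1059/50) = 98900/1059 ≈ 93.390
Retention S: 1000/CN − 10 with CN=93.390 → S = 700/989 ≈ 0.708 in
Ia = 0.2S: 0.2·0.708 = 0.142 in (exactly 140/989)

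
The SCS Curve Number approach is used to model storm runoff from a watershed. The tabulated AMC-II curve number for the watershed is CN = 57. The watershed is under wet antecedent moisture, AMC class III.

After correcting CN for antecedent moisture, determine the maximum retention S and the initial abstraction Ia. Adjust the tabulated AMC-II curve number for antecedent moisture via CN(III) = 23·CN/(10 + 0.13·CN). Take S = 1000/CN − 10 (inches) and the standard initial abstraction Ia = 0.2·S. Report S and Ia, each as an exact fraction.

S = 4300/1311 in ≈ 3.280 in; Ia = 860/1311 in ≈ 0.656 in

Wet (AMC III): CN(III) = 23·57/(10 + 0.13·57) = 1311/(1741/100) = 131100/1741 ≈ 75.302
Max retention: S = 1000/(131100/1741) − 10 = 4300/1311 in (≈ 3.280 in)
Ia = 0.2·(4300/1311) = 860/1311 in ≈ 0.656 in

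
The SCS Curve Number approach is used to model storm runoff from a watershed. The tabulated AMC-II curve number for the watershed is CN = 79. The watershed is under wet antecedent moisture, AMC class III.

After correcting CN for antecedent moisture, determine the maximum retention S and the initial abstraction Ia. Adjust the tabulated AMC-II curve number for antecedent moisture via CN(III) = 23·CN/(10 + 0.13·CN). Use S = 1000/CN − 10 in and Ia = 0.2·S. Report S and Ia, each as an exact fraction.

S = 2100/1817 in ≈ 1.156 in; Ia = 420/1817 in ≈ 0.231 in

Wet (AMC III): CN(III) = 23·79/(10 + 0.13·79) = 1817/(2027/100) = 181700/2027 ≈ 89.640
Retention S: 1000/CN − 10 with CN=89.640 → S = 2100/1817 ≈ 1.156 in
Initial abstraction Ia = S/5 = (2100/1817)/5 = 420/1817 ≈ 0.231 in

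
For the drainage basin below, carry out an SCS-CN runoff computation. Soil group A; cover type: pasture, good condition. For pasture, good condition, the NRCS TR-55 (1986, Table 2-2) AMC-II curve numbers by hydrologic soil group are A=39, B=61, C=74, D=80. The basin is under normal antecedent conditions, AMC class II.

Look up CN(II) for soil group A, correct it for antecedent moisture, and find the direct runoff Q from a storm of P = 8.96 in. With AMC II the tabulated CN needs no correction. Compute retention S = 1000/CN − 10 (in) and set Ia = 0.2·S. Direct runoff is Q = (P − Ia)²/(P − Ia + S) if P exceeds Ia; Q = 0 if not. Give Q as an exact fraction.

NRCS table: pasture, good condition, soil group A → CN(II) = 39
CN(II) = 39; AMC II needs no correction.
Max retention: S = 1000/39 − 10 = 610/39 in (≈ 15.641 in)
Ia = 0.2·(610/39) = 122/39 in ≈ 3.128 in
Excess rainfall: 8.960 − 3.128 = 5.832 in; P > Ia so Q > 0
Runoff Q = (P−Ia)²/(P−Ia+S) = (5.832)²/(5.832+15.641) = 8082649/5103150 ≈ 1.584 in

Q = 8082649/5103150 in ≈ 1.584 in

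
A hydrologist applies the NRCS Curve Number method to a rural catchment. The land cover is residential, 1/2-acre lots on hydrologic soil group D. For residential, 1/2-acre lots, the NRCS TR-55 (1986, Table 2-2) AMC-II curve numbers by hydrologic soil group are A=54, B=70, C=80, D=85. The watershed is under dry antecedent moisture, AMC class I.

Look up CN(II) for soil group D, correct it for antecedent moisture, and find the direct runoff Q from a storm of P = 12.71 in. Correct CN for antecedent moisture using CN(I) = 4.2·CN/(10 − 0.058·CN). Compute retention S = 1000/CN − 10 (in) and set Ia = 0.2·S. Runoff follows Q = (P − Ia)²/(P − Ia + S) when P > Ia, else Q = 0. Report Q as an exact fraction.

Q = 19951280001/2275863100 in ≈ 8.766 in

NRCS table: residential, 1/2-acre lots, soil group D → CN(II) = 85
Adjust CN=85 to AMC I: 4.2·85/(10 − 0.058·85) → 357 ÷ (507/100) = 11900/169 ≈ 70.414
Retention S: 1000/CN − 10 with CN=70.414 → S = 500/119 ≈ 4.202 in
Ia = 0.2·(500/119) = 100/119 in ≈ 0.840 in
Since P=12.710 > Ia=0.840: effective rainfall P−Ia = 141249/11900 in
Runoff Q = (P−Ia)²/(P−Ia+S) = (11.870)²/(11.870+4.202) = 19951280001/2275863100 ≈ 8.766 in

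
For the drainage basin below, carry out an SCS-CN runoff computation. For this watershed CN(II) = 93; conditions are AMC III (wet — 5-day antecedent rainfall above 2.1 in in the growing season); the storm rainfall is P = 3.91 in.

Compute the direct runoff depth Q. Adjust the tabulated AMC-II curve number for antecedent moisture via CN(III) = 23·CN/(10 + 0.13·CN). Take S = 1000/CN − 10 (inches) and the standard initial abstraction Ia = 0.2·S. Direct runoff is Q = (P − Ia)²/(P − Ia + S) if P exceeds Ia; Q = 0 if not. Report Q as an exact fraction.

Wet (AMC III): CN(III) = 23·93/(10 + 0.13·93) = 2139/(2209/100) = 213900/2209 ≈ 96.831
S = 1000/(213900/2209) − 10 = 700/2139 in ≈ 0.327 in
Ia = 0.2S: 0.2·0.327 = 0.065 in (exactly 140/2139)
Since P=3.910 > Ia=0.065: effective rainfall P−Ia = 822349/213900 in
Q: (822349/213900)² ÷ (892349/213900) = 676257877801/190873451100 in (≈ 3.543 in)

Q = 676257877801/190873451100 in ≈ 3.543 in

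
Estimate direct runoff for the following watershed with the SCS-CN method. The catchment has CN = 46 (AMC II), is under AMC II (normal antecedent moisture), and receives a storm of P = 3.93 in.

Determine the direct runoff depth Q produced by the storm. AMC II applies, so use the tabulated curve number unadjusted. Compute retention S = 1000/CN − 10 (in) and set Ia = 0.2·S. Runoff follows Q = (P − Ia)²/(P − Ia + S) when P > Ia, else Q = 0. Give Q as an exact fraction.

CN(II) = 46; AMC II needs no correction.
Retention S: 1000/CN − 10 with CN=46.000 → S = 270/23 ≈ 11.739 in
Ia = 0.2·(270/23) = 54/23 in ≈ 2.348 in
Since P=3.930 > Ia=2.348: effective rainfall P−Ia = 3639/2300 in
Runoff Q = (P−Ia)²/(P−Ia+S) = (1.582)²/(1.582+11.739) = 4414107/23489900 ≈ 0.188 in

Q = 4414107/23489900 in ≈ 0.188 in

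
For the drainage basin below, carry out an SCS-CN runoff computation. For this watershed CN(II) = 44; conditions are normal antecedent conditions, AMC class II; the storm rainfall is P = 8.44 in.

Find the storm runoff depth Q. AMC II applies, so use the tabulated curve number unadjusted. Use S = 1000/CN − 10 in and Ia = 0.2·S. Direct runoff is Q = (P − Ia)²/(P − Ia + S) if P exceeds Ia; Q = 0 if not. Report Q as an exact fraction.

AMC II — tabulated CN = 44 applies directly.
Max retention: S = 1000/44 − 10 = 140/11 in (≈ 12.727 in)
Ia = 0.2·(140/11) = 28/11 in ≈ 2.545 in
Excess rainfall: 8.440 − 2.545 = 5.895 in; P > Ia so Q > 0
Runoff Q = (P−Ia)²/(P−Ia+S) = (5.895)²/(5.895+12.727) = 2627641/1408275 ≈ 1.866 in

Q = 2627641/1408275 in ≈ 1.866 in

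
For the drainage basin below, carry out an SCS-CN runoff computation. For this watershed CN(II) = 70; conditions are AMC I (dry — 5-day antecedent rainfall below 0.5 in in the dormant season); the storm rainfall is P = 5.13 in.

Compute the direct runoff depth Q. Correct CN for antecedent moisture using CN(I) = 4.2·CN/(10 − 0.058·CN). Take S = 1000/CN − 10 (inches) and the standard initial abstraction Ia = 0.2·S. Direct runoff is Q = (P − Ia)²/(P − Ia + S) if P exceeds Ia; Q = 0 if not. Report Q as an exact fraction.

Adjust CN=70 to AMC I: 4.2·70/(10 − 0.058·70) → 294 ÷ (297/50) = 4900/99 ≈ 49.495
S = 1000/(4900/99) − 10 = 500/49 in ≈ 10.204 in
Initial abstraction Ia = S/5 = (500/49)/5 = 100/49 ≈ 2.041 in
Excess rainfall: 5.130 − 2.041 = 3.089 in; P > Ia so Q > 0
Q: (15137/4900)² ÷ (65137/4900) = 229128769/319171300 in (≈ 0.718 in)

Q = 229128769/319171300 in ≈ 0.718 in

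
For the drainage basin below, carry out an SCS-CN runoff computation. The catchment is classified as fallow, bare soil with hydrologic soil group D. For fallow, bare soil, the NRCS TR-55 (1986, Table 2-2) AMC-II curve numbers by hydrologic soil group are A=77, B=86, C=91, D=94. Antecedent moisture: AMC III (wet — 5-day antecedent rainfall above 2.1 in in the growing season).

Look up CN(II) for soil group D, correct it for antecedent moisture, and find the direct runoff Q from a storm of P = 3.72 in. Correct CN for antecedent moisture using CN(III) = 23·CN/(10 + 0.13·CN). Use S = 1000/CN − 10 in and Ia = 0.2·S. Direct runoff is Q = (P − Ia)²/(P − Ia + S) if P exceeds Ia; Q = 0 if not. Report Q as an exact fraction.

NRCS table: fallow, bare soil, soil group D → CN(II) = 94
CN(III) from CN(II)=94: (23·94)/(10 + 0.13·94) = 108100/1111 ≈ 97.300
Max retention: S = 1000/(108100/1111) − 10 = 300/1081 in (≈ 0.278 in)
Ia = 0.2·(300/1081) = 60/1081 in ≈ 0.056 in
P − Ia = 3.720 − 0.056 = 99033/27025 ≈ 3.664 in (> 0, runoff occurs)
Q = (99033/27025)²/((99033/27025) + 300/1081) = (9807535089/730350625)/(106533/27025) = 1089726121/319894925 in ≈ 3.407 in

Q = 1089726121/319894925 in ≈ 3.407 in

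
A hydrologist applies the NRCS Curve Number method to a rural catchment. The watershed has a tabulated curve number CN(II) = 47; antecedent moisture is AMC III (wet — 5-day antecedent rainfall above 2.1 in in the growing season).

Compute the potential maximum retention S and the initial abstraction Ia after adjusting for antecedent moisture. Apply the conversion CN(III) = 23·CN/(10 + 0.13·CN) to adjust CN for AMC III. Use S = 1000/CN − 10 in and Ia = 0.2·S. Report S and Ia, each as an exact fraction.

Adjust CN=47 to AMC III: 23·47/(10 + 0.13·47) → 1081 ÷ (1611/100) = 108100/1611 ≈ 67.101
Max retention: S = 1000/(108100/1611) − 10 = 5300/1081 in (≈ 4.903 in)
Ia = 0.2S: 0.2·4.903 = 0.981 in (exactly 1060/1081)

S = 5300/1081 in ≈ 4.903 in; Ia = 1060/1081 in ≈ 0.981 in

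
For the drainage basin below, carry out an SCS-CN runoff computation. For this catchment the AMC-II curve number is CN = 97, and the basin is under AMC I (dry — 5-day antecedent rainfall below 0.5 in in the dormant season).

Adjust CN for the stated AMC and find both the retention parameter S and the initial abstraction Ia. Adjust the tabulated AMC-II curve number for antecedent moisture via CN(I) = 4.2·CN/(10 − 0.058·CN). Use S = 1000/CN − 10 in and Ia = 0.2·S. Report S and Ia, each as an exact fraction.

Adjust CN=97 to AMC I: 4.2·97/(10 − 0.058·97) → (2037/5) ÷ (2187/500) = 67900/729 ≈ 93.141
S = 1000/(67900/729) − 10 = 500/679 in ≈ 0.736 in
Ia = 0.2·(500/679) = 100/679 in ≈ 0.147 in

S = 500/679 in ≈ 0.736 in; Ia = 100/679 in ≈ 0.147 in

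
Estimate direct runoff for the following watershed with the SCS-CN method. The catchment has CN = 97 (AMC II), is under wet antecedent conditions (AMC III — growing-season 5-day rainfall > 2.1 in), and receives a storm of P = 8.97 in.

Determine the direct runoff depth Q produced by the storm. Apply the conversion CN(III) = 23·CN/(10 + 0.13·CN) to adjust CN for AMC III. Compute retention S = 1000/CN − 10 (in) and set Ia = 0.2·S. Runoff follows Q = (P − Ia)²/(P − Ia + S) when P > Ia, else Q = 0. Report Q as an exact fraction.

Q = 442316774761/50202631300 in ≈ 8.811 in

Wet (AMC III): CN(III) = 23·97/(10 + 0.13·97) = 2231/(2261/100) = 223100/2261 ≈ 98.673
Max retention: S = 1000/(223100/2261) − 10 = 300/2231 in (≈ 0.134 in)
Initial abstraction Ia = S/5 = (300/2231)/5 = 60/2231 ≈ 0.027 in
P − Ia = 8.970 − 0.027 = 1995207/223100 ≈ 8.943 in (> 0, runoff occurs)
Runoff Q = (P−Ia)²/(P−Ia+S) = (8.943)²/(8.943+0.134) = 442316774761/50202631300 ≈ 8.811 in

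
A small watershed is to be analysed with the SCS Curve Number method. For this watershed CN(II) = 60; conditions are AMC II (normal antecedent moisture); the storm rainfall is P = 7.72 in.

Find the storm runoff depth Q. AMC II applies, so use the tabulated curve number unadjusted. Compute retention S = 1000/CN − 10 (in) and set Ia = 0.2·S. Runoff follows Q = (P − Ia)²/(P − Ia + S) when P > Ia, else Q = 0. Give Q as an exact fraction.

Q = 229441/73425 in ≈ 3.125 in

AMC II — tabulated CN = 60 applies directly.
Max retention: S = 1000/60 − 10 = 20/3 in (≈ 6.667 in)
Initial abstraction Ia = S/5 = (20/3)/5 = 4/3 ≈ 1.333 in
Since P=7.720 > Ia=1.333: effective rainfall P−Ia = 479/75 in
Q: (479/75)² ÷ (979/75) = 229441/73425 in (≈ 3.125 in)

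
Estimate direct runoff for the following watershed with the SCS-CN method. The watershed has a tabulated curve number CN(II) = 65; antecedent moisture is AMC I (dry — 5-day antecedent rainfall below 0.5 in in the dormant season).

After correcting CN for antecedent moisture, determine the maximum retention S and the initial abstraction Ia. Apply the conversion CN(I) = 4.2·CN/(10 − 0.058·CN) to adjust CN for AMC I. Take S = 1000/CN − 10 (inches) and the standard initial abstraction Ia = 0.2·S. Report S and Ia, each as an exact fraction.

Dry (AMC I): CN(I) = 4.2·65/(10 − 0.058·65) = 273/(623/100) = 3900/89 ≈ 43.820
Retention S: 1000/CN − 10 with CN=43.820 → S = 500/39 ≈ 12.821 in
Initial abstraction Ia = S/5 = (500/39)/5 = 100/39 ≈ 2.564 in

S = 500/39 in ≈ 12.821 in; Ia = 100/39 in ≈ 2.564 in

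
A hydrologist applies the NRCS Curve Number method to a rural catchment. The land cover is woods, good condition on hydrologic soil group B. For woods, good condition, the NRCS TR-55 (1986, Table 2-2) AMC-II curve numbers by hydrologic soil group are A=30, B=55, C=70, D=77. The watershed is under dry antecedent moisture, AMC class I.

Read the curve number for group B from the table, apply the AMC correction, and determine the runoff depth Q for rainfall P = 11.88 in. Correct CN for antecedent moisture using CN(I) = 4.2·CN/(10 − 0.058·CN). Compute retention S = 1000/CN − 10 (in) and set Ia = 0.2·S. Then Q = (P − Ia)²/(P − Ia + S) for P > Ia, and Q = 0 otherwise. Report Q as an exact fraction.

Q = 78735387/33924275 in ≈ 2.321 in

NRCS table: woods, good condition, soil group B → CN(II) = 55
Adjust CN=55 to AMC I: 4.2·55/(10 − 0.058·55) → 231 ÷ (681/100) = 7700/227 ≈ 33.921
Retention S: 1000/CN − 10 with CN=33.921 → S = 1500/77 ≈ 19.481 in
Ia = 0.2S: 0.2·19.481 = 3.896 in (exactly 300/77)
Excess rainfall: 11.880 − 3.896 = 7.984 in; P > Ia so Q > 0
Q: (15369/1925)² ÷ (52869/1925) = 78735387/33924275 in (≈ 2.321 in)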